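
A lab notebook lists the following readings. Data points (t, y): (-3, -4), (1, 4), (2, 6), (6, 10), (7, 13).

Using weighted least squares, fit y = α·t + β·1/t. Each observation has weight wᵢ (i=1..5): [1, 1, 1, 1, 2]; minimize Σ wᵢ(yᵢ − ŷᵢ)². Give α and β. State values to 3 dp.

α = 1.730, β = 2.333

With design matrix X, XᵀWX = [[148, 6]; [6, 1261/882]] and XᵀWy = [270, 96/7]ᵀ.
Eliminating β: (1261/882)·(row 1) − 6·(row 2) gives (77438/441)·α = (1261/882)·270 − 6·(96/7) = 14883/49, so α = 133947/77438.
Then β = ((96/7) − 6·(133947/77438))/(1261/882) = 90342/38719.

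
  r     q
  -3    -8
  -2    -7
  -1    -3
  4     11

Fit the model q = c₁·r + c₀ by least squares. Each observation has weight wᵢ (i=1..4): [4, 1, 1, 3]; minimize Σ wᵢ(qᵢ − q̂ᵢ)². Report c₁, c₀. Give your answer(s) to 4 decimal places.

c₁ = 2.7500, c₀ = -0.0833

The normal system AᵀWA·[c₁, c₀]ᵀ = AᵀWq is [[89, -3]; [-3, 9]]·[c₁, c₀]ᵀ = [245, -9]ᵀ.
Eliminating c₀: 9·(row 1) − (-3)·(row 2) gives 792·c₁ = 9·245 − (-3)·(-9) = 2178, so c₁ = 11/4.
Then c₀ = ((-9) − (-3)·(11/4))/9 = -1/12.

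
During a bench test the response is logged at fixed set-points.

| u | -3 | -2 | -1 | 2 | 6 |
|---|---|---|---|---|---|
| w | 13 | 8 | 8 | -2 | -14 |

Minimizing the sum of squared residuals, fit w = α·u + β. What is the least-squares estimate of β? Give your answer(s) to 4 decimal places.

β = 3.7744

Entries of MᵀM: Σu·u = 54, Σu = 2, Σ1 = 5.
Right-hand side: Σu·w = -151, Σw = 13.
MᵀM·[α, β]ᵀ = Mᵀw becomes [[54, 2]; [2, 5]]·[α, β]ᵀ = [-151, 13]ᵀ.
Eliminating β: 5·(row 1) − 2·(row 2) gives 266·α = 5·(-151) − 2·13 = -781, so α = -781/266.
Then β = (13 − 2·(-781/266))/5 = 502/133.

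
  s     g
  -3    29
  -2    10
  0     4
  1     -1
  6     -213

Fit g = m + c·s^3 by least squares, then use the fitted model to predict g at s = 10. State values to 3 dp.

From the data, Σ1 = 5, Σs^3 = 182, Σs^3·s^3 = 47450.
Right-hand side: Σg = -171, Σs^3·g = -46872.
Normal equations: [[5, 182]; [182, 47450]]·[m, c]ᵀ = [-171, -46872]ᵀ.
det = 5·47450 − 182² = 204126.
m = ((-171)·47450 − 182·(-46872))/204126 = 5343/2617; c = (5·(-46872) − 182·(-171))/204126 = -33873/34021.
At s = 10: ĝ = (5343/2617)·(1) + (-33873/34021)·(1000) = -33803541/34021.

ĝ = -993.608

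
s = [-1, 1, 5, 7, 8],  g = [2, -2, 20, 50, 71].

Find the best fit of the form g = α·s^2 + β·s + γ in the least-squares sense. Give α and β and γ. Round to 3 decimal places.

Sums needed: Σs^2·s^2 = 7124, Σs^2·s = 980, Σs^2 = 140, Σs·s = 140, Σs = 20, Σ1 = 5.
Right-hand side: Σs^2·g = 7494, Σs·g = 1014, Σg = 141.
So MᵀM·[α, β, γ]ᵀ = Mᵀg: [[7124, 980, 140]; [980, 140, 20]; [140, 20, 5]]·[α, β, γ]ᵀ = [7494, 1014, 141]ᵀ.
Row-reducing yields α = 3/2, β = -3, γ = -9/5.

α = 1.500, β = -3.000, γ = -1.800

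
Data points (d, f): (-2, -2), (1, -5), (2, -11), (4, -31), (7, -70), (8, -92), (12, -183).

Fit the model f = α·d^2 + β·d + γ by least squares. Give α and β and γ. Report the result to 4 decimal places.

α = -1.0367, β = -2.6461, γ = -2.4246

AᵀA·[α, β, γ]ᵀ = Aᵀf reads: 27522·α + 2648·β + 282·γ = -36223;  2648·α + 282·β + 32·γ = -3569;  282·α + 32·β + 7·γ = -394.
(Σd^2·d^2 = 27522, Σd^2·d = 2648, Σd^2 = 282, Σd·d = 282, Σd = 32, Σ1 = 7, Σd^2·f = -36223, Σd·f = -3569, Σf = -394.)
Inverting the 3×3 Gram matrix, [α, β, γ]ᵀ = [-1258525/1213954, -3212201/1213954, -1471671/606977]ᵀ.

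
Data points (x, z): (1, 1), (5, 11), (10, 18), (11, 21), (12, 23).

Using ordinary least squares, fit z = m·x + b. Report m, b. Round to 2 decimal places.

m = 1.91, b = -0.10

Entries of AᵀA: Σx·x = 391, Σx = 39, Σ1 = 5.
For Aᵀz: Σx·z = 743, Σz = 74.
So AᵀA·[m, b]ᵀ = Aᵀz: [[391, 39]; [39, 5]]·[m, b]ᵀ = [743, 74]ᵀ.
Δ = 391·5 − 39² = 434.
m = (743·5 − 39·74)/434 = 829/434; b = (391·74 − 39·743)/434 = -43/434.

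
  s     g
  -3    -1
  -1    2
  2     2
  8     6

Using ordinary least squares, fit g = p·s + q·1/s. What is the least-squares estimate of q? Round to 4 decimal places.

q = -2.2487

Forming MᵀM = [[78, 4]; [4, 793/576]] and Mᵀg = [53, 1/12]ᵀ gives MᵀM·[p, q]ᵀ = Mᵀg.
Determinant 78·(793/576) − 4² = 8773/96.
p = (53·(793/576) − 4·(1/12))/(8773/96) = 41837/52638; q = (78·(1/12) − 4·53)/(8773/96) = -19728/8773.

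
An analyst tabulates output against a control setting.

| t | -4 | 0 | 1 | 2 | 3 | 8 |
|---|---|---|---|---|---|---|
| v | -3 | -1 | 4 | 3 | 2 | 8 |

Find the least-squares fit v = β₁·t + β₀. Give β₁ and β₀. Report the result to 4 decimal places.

Sums needed: Σt·t = 94, Σt = 10, Σ1 = 6.
For Xᵀv: Σt·v = 92, Σv = 13.
So XᵀX·[β₁, β₀]ᵀ = Xᵀv: [[94, 10]; [10, 6]]·[β₁, β₀]ᵀ = [92, 13]ᵀ.
Eliminating β₀: 6·(row 1) − 10·(row 2) gives 464·β₁ = 6·92 − 10·13 = 422, so β₁ = 211/232.
Then β₀ = (13 − 10·(211/232))/6 = 151/232.

β₁ = 0.9095, β₀ = 0.6509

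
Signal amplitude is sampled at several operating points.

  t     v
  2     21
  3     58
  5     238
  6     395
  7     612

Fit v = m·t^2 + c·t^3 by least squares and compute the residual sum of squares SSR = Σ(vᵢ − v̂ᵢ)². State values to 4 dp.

SSR = 2.0626

Normal-equation sums: Σt^2·t^2 = 4419, Σt^2·t^3 = 27983, Σt^3·t^3 = 180723.
For Aᵀv: Σt^2·v = 50764, Σt^3·v = 326720.
Eliminating c: 180723·(row 1) − 27983·(row 2) gives 15566648·m = 180723·50764 − 27983·326720 = 31616612, so m = 7904153/3891662.
Then c = (326720 − 27983·(7904153/3891662))/180723 = 5811667/3891662.
Residuals: 1807477/1945831, -1167995/1945831, 1076678/1945831, -1331545/1945831, 495933/1945831; SSR = 4013392/1945831.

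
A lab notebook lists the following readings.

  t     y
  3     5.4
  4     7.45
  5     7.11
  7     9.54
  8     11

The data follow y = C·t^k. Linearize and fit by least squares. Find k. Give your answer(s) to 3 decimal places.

Taking logs, ln y = k·ln t + ln C, so regress ln y on ln t.
Sums: Σln t = 8.1197, Σ(ln t)² = 13.8297, Σln y = 10.3095, Σln t·ln y = 17.1689.
Normal system: [[13.8297, 8.1197]; [8.1197, 5]]·[k, ln C]ᵀ = [17.1689, 10.3095]ᵀ.
Δ = 13.8297·5 − (8.1197)² = 3.2190; k = (17.1689·5 − 8.1197·10.3095)/3.2190 = 0.66302, ln C = (13.8297·10.3095 − 8.1197·17.1689)/3.2190 = 0.98520.

k = 0.663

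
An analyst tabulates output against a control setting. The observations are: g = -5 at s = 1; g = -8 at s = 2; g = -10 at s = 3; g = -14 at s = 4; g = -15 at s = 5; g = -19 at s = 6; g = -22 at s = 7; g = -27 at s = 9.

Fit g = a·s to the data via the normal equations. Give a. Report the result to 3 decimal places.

a = -3.136

Setting ∂/∂a … = 0 gives: 221·a = -693.
(Σs·s = 221, Σs·g = -693.)
Hence a = -693 / 221 ≈ -3.13575.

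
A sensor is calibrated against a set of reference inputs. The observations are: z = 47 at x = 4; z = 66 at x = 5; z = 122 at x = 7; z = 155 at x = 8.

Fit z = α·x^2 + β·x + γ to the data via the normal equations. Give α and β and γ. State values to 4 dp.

α = 2.3333, β = -0.8000, γ = 12.4667

Setting ∂/∂α … = 0 gives: 7378·α + 1044·β + 154·γ = 18300;  1044·α + 154·β + 24·γ = 2612;  154·α + 24·β + 4·γ = 390.
Solving the 3×3 system (Gaussian elimination) gives α = 7/3, β = -4/5, γ = 187/15.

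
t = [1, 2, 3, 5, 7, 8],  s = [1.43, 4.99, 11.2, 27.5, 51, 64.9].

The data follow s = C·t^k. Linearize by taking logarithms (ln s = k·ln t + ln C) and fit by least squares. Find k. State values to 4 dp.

Let Y = ln s. Fitting Y = k·ln t + ln C by least squares:
Σln t = 7.4265, Σ(ln t)² = 12.3883, Σln s = 15.7999, Σln t·ln s = 25.4305.
Equations: 12.3883·k + 7.4265·ln C = 25.4305;  7.4265·k + 6·ln C = 15.7999.
Solving (det = 19.1764): k = 1.83790, ln C = 0.35843.

k = 1.8379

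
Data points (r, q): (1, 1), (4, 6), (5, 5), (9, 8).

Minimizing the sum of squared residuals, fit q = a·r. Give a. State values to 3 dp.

a = 0.992

The normal equations are: 123·a = 122.
(Σr·r = 123, Σr·q = 122.)
a = 122/123 = 0.99187.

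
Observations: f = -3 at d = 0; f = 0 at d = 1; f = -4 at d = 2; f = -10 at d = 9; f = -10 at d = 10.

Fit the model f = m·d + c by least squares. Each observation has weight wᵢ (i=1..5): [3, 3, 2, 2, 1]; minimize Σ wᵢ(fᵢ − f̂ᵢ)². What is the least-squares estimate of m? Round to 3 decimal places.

m = -0.906

Entries of MᵀWM: Σwᵢ·d·d = 273, Σwᵢ·d = 35, Σwᵢ·1 = 11.
Right-hand side: Σwᵢ·d·f = -296, Σwᵢ·f = -47.
So MᵀWM·[m, c]ᵀ = MᵀWf: [[273, 35]; [35, 11]]·[m, c]ᵀ = [-296, -47]ᵀ.
Δ = 273·11 − 35² = 1778.
m = ((-296)·11 − 35·(-47))/1778 = -1611/1778; c = (273·(-47) − 35·(-296))/1778 = -353/254.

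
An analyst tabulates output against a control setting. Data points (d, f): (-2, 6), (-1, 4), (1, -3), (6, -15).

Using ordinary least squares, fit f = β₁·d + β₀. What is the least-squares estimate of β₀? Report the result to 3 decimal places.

β₀ = 0.658

MᵀM·[β₁, β₀]ᵀ = Mᵀf reads: 42·β₁ + 4·β₀ = -109;  4·β₁ + 4·β₀ = -8.
(Σd·d = 42, Σd = 4, Σ1 = 4, Σd·f = -109, Σf = -8.)
Δ = 42·4 − 4² = 152.
β₁ = ((-109)·4 − 4·(-8))/152 = -101/38; β₀ = (42·(-8) − 4·(-109))/152 = 25/38.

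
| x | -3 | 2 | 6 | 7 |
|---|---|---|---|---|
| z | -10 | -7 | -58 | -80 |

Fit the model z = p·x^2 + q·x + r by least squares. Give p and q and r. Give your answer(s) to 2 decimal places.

The normal system AᵀA·[p, q, r]ᵀ = Aᵀz is [[3794, 540, 98]; [540, 98, 12]; [98, 12, 4]]·[p, q, r]ᵀ = [-6126, -892, -155]ᵀ.
Solving the 3×3 system (Gaussian elimination) gives p = -143/94, q = -40/47, r = 101/94.

p = -1.52, q = -0.85, r = 1.07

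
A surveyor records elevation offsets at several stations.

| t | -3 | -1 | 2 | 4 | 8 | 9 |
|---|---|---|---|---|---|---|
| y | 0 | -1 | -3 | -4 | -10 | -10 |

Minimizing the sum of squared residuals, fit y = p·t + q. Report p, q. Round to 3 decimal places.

p = -0.891, q = -1.845

Normal-equation sums: Σt·t = 175, Σt = 19, Σ1 = 6.
Moment sums: Σt·y = -191, Σy = -28.
Eliminating q: 6·(row 1) − 19·(row 2) gives 689·p = 6·(-191) − 19·(-28) = -614, so p = -614/689.
Then q = ((-28) − 19·(-614/689))/6 = -1271/689.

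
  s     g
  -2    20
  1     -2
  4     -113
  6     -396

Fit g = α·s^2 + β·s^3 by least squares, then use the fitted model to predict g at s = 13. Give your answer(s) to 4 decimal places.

The normal equations are: 1569·α + 8769·β = -15986;  8769·α + 50817·β = -92930.
(Σs^2·s^2 = 1569, Σs^2·s^3 = 8769, Σs^3·s^3 = 50817, Σs^2·g = -15986, Σs^3·g = -92930.)
Determinant 1569·50817 − 8769² = 2836512.
α = ((-15986)·50817 − 8769·(-92930))/2836512 = 17657/19698; β = (1569·(-92930) − 8769·(-15986))/2836512 = -13023/6566.
At s = 13: ĝ = (17657/19698)·(169) + (-13023/6566)·(2197) = -41425280/9849.

ĝ = -4206.0392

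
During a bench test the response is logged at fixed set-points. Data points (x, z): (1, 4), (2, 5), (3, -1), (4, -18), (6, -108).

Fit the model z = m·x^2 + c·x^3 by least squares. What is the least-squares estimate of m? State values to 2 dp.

m = 2.82

From the data, Σx^2·x^2 = 1650, Σx^2·x^3 = 9076, Σx^3·x^3 = 51546.
Right-hand side: Σx^2·z = -4161, Σx^3·z = -24463.
So MᵀM·[m, c]ᵀ = Mᵀz: [[1650, 9076]; [9076, 51546]]·[m, c]ᵀ = [-4161, -24463]ᵀ.
Determinant 1650·51546 − 9076² = 2677124.
m = ((-4161)·51546 − 9076·(-24463))/2677124 = 3771641/1338562; c = (1650·(-24463) − 9076·(-4161))/2677124 = -1299357/1338562.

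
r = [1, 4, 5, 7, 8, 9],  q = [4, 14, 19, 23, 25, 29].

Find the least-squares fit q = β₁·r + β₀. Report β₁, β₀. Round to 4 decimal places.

β₁ = 3.0231, β₀ = 1.8692

Normal-equation sums: Σr·r = 236, Σr = 34, Σ1 = 6.
Right-hand side: Σr·q = 777, Σq = 114.
MᵀM·[β₁, β₀]ᵀ = Mᵀq becomes [[236, 34]; [34, 6]]·[β₁, β₀]ᵀ = [777, 114]ᵀ.
Determinant 236·6 − 34² = 260.
β₁ = (777·6 − 34·114)/260 = 393/130; β₀ = (236·114 − 34·777)/260 = 243/130.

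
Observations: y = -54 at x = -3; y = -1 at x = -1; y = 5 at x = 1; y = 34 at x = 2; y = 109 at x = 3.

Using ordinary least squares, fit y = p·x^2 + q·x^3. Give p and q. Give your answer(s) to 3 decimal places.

p = 2.993, q = 3.007

From the data, Σx^2·x^2 = 180, Σx^2·x^3 = 32, Σx^3·x^3 = 1524.
Right-hand side: Σx^2·y = 635, Σx^3·y = 4679.
Determinant 180·1524 − 32² = 273296.
p = (635·1524 − 32·4679)/273296 = 204503/68324; q = (180·4679 − 32·635)/273296 = 205475/68324.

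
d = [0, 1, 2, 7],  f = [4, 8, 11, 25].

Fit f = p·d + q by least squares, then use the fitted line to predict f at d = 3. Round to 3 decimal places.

f̂ = 13.466

From the data, Σd·d = 54, Σd = 10, Σ1 = 4.
Moment sums: Σd·f = 205, Σf = 48.
Normal equations: [[54, 10]; [10, 4]]·[p, q]ᵀ = [205, 48]ᵀ.
Determinant 54·4 − 10² = 116.
p = (205·4 − 10·48)/116 = 85/29; q = (54·48 − 10·205)/116 = 271/58.
At d = 3: f̂ = (85/29)·(3) + (271/58)·(1) = 781/58.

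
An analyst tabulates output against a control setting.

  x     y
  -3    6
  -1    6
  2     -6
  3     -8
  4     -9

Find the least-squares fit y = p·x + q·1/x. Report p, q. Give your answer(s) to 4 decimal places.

p = -1.9438, q = -4.0383

Compute the Gram sums: Σx·x = 39, Σx·1/x = 5, Σ1/x·1/x = 221/144.
Right-hand side: Σx·y = -96, Σ1/x·y = -191/12.
Normal equations: [[39, 5]; [5, 221/144]]·[p, q]ᵀ = [-96, -191/12]ᵀ.
Δ = 39·(221/144) − 5² = 1673/48.
p = ((-96)·(221/144) − 5·(-191/12))/(1673/48) = -3252/1673; q = (39·(-191/12) − 5·(-96))/(1673/48) = -6756/1673.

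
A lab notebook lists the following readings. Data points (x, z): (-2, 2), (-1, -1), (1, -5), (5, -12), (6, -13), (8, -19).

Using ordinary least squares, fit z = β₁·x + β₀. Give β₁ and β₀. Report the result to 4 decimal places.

The normal system AᵀA·[β₁, β₀]ᵀ = Aᵀz is [[131, 17]; [17, 6]]·[β₁, β₀]ᵀ = [-298, -48]ᵀ.
Δ = 131·6 − 17² = 497.
β₁ = ((-298)·6 − 17·(-48))/497 = -972/497; β₀ = (131·(-48) − 17·(-298))/497 = -1222/497.

β₁ = -1.9557, β₀ = -2.4588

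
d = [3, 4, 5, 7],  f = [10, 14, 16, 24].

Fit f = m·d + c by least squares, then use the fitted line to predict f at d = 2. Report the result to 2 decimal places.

f̂ = 6.57

With design matrix X, XᵀX = [[99, 19]; [19, 4]] and Xᵀf = [334, 64]ᵀ.
det = 99·4 − 19² = 35.
m = (334·4 − 19·64)/35 = 24/7; c = (99·64 − 19·334)/35 = -2/7.
At d = 2: f̂ = (24/7)·(2) + (-2/7)·(1) = 46/7.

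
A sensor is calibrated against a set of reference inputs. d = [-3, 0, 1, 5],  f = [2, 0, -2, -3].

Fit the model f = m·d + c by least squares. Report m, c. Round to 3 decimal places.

From the data, Σd·d = 35, Σd = 3, Σ1 = 4.
Right-hand side: Σd·f = -23, Σf = -3.
Eliminating c: 4·(row 1) − 3·(row 2) gives 131·m = 4·(-23) − 3·(-3) = -83, so m = -83/131.
Then c = ((-3) − 3·(-83/131))/4 = -36/131.

m = -0.634, c = -0.275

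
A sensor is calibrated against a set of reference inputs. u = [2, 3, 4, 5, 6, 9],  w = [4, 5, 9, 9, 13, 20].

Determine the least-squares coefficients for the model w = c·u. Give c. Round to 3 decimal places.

The normal equations are: 171·c = 362.
(Σu·u = 171, Σu·w = 362.)
c = 362/171 = 2.11696.

c = 2.117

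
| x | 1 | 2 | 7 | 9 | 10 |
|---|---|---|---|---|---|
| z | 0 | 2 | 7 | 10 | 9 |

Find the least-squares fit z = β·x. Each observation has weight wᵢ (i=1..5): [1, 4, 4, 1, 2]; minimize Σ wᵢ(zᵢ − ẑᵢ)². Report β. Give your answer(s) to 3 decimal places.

β = 0.976

Setting ∂/∂β … = 0 gives: 494·β = 482.
(Σwᵢ·x·x = 494, Σwᵢ·x·z = 482.)
Hence β = 482 / 494 ≈ 0.975709.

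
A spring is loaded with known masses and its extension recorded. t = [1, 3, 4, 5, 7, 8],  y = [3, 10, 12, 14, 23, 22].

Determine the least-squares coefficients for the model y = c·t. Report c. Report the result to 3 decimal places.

Sums needed: Σt·t = 164.
Moment sums: Σt·y = 488.
XᵀX·[c]ᵀ = Xᵀy becomes [[164]]·[c]ᵀ = [488]ᵀ.
Hence c = 488 / 164 ≈ 2.97561.

c = 2.976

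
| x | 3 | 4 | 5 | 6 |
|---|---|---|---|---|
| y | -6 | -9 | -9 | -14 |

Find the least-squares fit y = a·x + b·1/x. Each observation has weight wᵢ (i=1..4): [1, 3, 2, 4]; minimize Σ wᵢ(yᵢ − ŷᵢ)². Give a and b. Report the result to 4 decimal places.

a = -2.3339, b = 3.3806

Forming AᵀWA = [[251, 10]; [10, 1763/3600]] and AᵀWy = [-552, -1301/60]ᵀ gives AᵀWA·[a, b]ᵀ = AᵀWy.
det = 251·(1763/3600) − 10² = 82513/3600.
a = ((-552)·(1763/3600) − 10·(-1301/60))/(82513/3600) = -192576/82513; b = (251·(-1301/60) − 10·(-552))/(82513/3600) = 278940/82513.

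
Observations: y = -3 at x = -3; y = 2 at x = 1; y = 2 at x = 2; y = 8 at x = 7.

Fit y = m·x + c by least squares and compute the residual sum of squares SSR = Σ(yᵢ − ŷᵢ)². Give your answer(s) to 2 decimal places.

The normal equations are: 63·m + 7·c = 71;  7·m + 4·c = 9.
(Σx·x = 63, Σx = 7, Σ1 = 4, Σx·y = 71, Σy = 9.)
Δ = 63·4 − 7² = 203.
m = (71·4 − 7·9)/203 = 221/203; c = (63·9 − 7·71)/203 = 10/29.
Residuals: -16/203, 115/203, -106/203, 1/29; SSR = 122/203.

SSR = 0.60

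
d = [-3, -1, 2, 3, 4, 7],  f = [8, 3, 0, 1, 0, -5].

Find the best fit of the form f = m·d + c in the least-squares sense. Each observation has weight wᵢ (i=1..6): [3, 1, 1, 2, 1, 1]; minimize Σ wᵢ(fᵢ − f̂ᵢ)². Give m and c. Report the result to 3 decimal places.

Compute the Gram sums: Σwᵢ·d·d = 115, Σwᵢ·d = 9, Σwᵢ·1 = 9.
And Σwᵢ·d·f = -104, Σwᵢ·f = 24.
So XᵀWX·[m, c]ᵀ = XᵀWf: [[115, 9]; [9, 9]]·[m, c]ᵀ = [-104, 24]ᵀ.
Eliminating c: 9·(row 1) − 9·(row 2) gives 954·m = 9·(-104) − 9·24 = -1152, so m = -64/53.
Then c = (24 − 9·(-64/53))/9 = 616/159.

m = -1.208, c = 3.874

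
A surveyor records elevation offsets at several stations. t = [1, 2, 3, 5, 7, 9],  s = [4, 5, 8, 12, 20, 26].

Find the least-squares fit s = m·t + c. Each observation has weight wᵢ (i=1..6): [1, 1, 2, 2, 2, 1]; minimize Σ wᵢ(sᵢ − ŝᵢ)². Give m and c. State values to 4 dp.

From the data, Σwᵢ·t·t = 252, Σwᵢ·t = 42, Σwᵢ·1 = 9.
For MᵀWs: Σwᵢ·t·s = 696, Σwᵢ·s = 115.
Eliminating c: 9·(row 1) − 42·(row 2) gives 504·m = 9·696 − 42·115 = 1434, so m = 239/84.
Then c = (115 − 42·(239/84))/9 = -1/2.

m = 2.8452, c = -0.5000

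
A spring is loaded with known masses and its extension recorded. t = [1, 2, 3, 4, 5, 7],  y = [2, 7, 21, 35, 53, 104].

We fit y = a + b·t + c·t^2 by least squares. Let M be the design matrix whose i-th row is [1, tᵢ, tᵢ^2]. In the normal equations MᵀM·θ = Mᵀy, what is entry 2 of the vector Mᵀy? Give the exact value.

Entry 2 ↔ basis t, so (Mᵀy)_{2} = Σᵢ (t)·yᵢ = (1)·(2) + (2)·(7) + (3)·(21) + (4)·(35) + (5)·(53) + (7)·(104) = 1212.

1212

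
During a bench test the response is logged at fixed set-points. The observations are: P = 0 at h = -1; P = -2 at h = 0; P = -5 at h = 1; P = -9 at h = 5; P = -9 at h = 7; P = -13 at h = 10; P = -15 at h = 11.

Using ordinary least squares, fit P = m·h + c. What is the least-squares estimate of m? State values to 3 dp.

Normal-equation sums: Σh·h = 297, Σh = 33, Σ1 = 7.
Right-hand side: Σh·P = -408, ΣP = -53.
Eliminating c: 7·(row 1) − 33·(row 2) gives 990·m = 7·(-408) − 33·(-53) = -1107, so m = -123/110.
Then c = ((-53) − 33·(-123/110))/7 = -23/10.

m = -1.118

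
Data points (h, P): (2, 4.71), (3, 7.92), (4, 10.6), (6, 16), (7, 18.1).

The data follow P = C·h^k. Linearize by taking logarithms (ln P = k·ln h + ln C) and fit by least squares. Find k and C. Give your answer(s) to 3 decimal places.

Taking logs, ln P = k·ln h + ln C, so regress ln P on ln h.
Σln h = 6.9157, Σ(ln h)² = 10.6062, Σln P = 11.6484, Σln h·ln P = 17.2235.
Equations: 10.6062·k + 6.9157·ln C = 17.2235;  6.9157·k + 5·ln C = 11.6484.
Δ = 10.6062·5 − (6.9157)² = 5.2037; k = (17.2235·5 − 6.9157·11.6484)/5.2037 = 1.06846, ln C = (10.6062·11.6484 − 6.9157·17.2235)/5.2037 = 0.85185, so C = exp(0.85185) = 2.34398.

k = 1.068, C = 2.344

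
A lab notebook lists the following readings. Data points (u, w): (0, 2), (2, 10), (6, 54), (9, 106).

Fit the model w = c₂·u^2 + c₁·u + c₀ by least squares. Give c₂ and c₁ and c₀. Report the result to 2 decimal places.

c₂ = 1.00, c₁ = 2.63, c₀ = 1.57

The normal system XᵀX·[c₂, c₁, c₀]ᵀ = Xᵀw is [[7873, 953, 121]; [953, 121, 17]; [121, 17, 4]]·[c₂, c₁, c₀]ᵀ = [10570, 1298, 172]ᵀ.
Solving the 3×3 system (Gaussian elimination) gives c₂ = 1, c₁ = 171/65, c₀ = 102/65.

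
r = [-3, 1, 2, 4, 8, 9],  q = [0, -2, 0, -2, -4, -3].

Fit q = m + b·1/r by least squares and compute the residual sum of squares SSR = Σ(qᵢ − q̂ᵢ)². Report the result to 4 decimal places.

Entries of MᵀM: Σ1 = 6, Σ1/r = 119/72, Σ1/r·1/r = 7525/5184.
And Σq = -11, Σ1/r·q = -10/3.
Determinant 6·(7525/5184) − (119/72)² = 30989/5184.
m = ((-11)·(7525/5184) − (119/72)·(-10/3))/(30989/5184) = -7745/4427; b = (6·(-10/3) − (119/72)·(-11))/(30989/5184) = -9432/30989.
Residuals: 51071/30989, 1669/30989, 58931/30989, -5405/30989, -68562/30989, -37704/30989; SSR = 394832/30989.

SSR = 12.7410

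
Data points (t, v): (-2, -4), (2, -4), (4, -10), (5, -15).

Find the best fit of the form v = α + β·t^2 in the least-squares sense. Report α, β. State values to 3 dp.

Forming XᵀX = [[4, 49]; [49, 913]] and Xᵀv = [-33, -567]ᵀ gives XᵀX·[α, β]ᵀ = Xᵀv.
Determinant 4·913 − 49² = 1251.
α = ((-33)·913 − 49·(-567))/1251 = -782/417; β = (4·(-567) − 49·(-33))/1251 = -217/417.

α = -1.875, β = -0.520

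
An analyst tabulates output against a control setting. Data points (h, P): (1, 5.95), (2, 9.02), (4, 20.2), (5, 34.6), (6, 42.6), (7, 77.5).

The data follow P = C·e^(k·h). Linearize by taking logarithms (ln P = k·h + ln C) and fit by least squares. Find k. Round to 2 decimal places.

k = 0.42

Linearized form: ln P = k·h + ln C. From the 6 transformed points,
Σh = 25.0000, Σ(h)² = 131.0000, Σln P = 18.6345, Σh·ln P = 88.8873.
Equations: 131.0000·k + 25.0000·ln C = 88.8873;  25.0000·k + 6·ln C = 18.6345.
Δ = 131.0000·6 − (25.0000)² = 161.0000; k = (88.8873·6 − 25.0000·18.6345)/161.0000 = 0.41902, ln C = (131.0000·18.6345 − 25.0000·88.8873)/161.0000 = 1.35985.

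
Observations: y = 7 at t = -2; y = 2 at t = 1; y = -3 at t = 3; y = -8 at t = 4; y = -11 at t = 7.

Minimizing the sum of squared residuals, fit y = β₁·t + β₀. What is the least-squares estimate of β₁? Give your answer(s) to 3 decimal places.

Normal-equation sums: Σt·t = 79, Σt = 13, Σ1 = 5.
And Σt·y = -130, Σy = -13.
det = 79·5 − 13² = 226.
β₁ = ((-130)·5 − 13·(-13))/226 = -481/226; β₀ = (79·(-13) − 13·(-130))/226 = 663/226.

β₁ = -2.128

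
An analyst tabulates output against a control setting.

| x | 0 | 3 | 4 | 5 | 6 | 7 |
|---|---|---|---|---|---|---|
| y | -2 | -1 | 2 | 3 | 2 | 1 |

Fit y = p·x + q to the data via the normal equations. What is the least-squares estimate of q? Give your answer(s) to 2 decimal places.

Forming MᵀM = [[135, 25]; [25, 6]] and Mᵀy = [39, 5]ᵀ gives MᵀM·[p, q]ᵀ = Mᵀy.
Eliminating q: 6·(row 1) − 25·(row 2) gives 185·p = 6·39 − 25·5 = 109, so p = 109/185.
Then q = (5 − 25·(109/185))/6 = -60/37.

q = -1.62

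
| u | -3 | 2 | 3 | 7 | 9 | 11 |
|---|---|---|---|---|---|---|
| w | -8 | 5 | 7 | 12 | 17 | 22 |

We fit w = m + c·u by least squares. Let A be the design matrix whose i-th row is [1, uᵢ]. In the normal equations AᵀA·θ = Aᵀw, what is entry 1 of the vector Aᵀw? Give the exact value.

Entry 1 ↔ basis 1, so (Aᵀw)_{1} = Σᵢ wᵢ = (1)·(-8) + (1)·(5) + (1)·(7) + (1)·(12) + (1)·(17) + (1)·(22) = 55.

55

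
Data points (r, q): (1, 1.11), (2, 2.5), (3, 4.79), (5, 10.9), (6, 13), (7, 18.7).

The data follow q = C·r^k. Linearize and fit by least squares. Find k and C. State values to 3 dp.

With ln qᵢ as the transformed response and ln rᵢ as the regressor:
AᵀA = [[11.2747, 7.1389]; [7.1389, 6]], rhs = [16.4951, 10.4694]ᵀ  (here Σln r = 7.1389, Σ(ln r)² = 11.2747, Σln q = 10.4694, Σln r·ln q = 16.4951).
Solving (det = 16.6845): k = 1.45230, ln C = 0.01694, so C = exp(0.01694) = 1.01709.

k = 1.452, C = 1.017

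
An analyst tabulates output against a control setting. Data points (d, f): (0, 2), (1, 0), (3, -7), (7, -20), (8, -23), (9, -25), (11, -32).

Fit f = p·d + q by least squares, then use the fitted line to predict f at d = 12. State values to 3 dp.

f̂ = -35.113

Normal-equation sums: Σd·d = 325, Σd = 39, Σ1 = 7.
Moment sums: Σd·f = -922, Σf = -105.
Normal equations: [[325, 39]; [39, 7]]·[p, q]ᵀ = [-922, -105]ᵀ.
Eliminating q: 7·(row 1) − 39·(row 2) gives 754·p = 7·(-922) − 39·(-105) = -2359, so p = -2359/754.
Then q = ((-105) − 39·(-2359/754))/7 = 141/58.
At d = 12: f̂ = (-2359/754)·(12) + (141/58)·(1) = -26475/754.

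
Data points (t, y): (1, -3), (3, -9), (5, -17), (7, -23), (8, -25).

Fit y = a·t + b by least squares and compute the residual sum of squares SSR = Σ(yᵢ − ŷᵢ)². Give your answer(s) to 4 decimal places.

Forming XᵀX = [[148, 24]; [24, 5]] and Xᵀy = [-476, -77]ᵀ gives XᵀX·[a, b]ᵀ = Xᵀy.
Eliminating b: 5·(row 1) − 24·(row 2) gives 164·a = 5·(-476) − 24·(-77) = -532, so a = -133/41.
Then b = ((-77) − 24·(-133/41))/5 = 7/41.
Residuals: 3/41, 23/41, -39/41, -19/41, 32/41; SSR = 84/41.

SSR = 2.0488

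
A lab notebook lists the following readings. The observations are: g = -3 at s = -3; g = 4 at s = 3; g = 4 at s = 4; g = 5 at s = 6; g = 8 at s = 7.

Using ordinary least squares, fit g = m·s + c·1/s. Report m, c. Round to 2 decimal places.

The normal system MᵀM·[m, c]ᵀ = Mᵀg is [[119, 5]; [5, 261/784]]·[m, c]ᵀ = [123, 223/42]ᵀ.
det = 119·(261/784) − 5² = 1637/112.
m = (123·(261/784) − 5·(223/42))/(1637/112) = 33869/34377; c = (119·(223/42) − 5·123)/(1637/112) = 5656/4911.

m = 0.99, c = 1.15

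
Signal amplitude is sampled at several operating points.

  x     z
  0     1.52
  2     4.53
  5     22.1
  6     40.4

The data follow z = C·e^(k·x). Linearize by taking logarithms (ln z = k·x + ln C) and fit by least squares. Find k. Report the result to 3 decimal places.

k = 0.542

With ln zᵢ as the transformed response and xᵢ as the regressor:
Over the data: Σx = 13.0000, Σ(x)² = 65.0000, Σln z = 8.7238, Σx·ln z = 40.6923.
Normal system: [[65.0000, 13.0000]; [13.0000, 4]]·[k, ln C]ᵀ = [40.6923, 8.7238]ᵀ.
Solving (det = 91.0000): k = 0.54241, ln C = 0.41813.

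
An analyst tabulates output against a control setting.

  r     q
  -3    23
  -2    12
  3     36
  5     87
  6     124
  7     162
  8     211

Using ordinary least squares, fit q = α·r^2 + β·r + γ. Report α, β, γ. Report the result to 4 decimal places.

α = 2.9835, β = 2.0297, γ = 3.0749

AᵀA·[α, β, γ]ᵀ = Aᵀq reads: 8596·α + 1188·β + 196·γ = 28660;  1188·α + 196·β + 24·γ = 4016;  196·α + 24·β + 7·γ = 655.
(Σr^2·r^2 = 8596, Σr^2·r = 1188, Σr^2 = 196, Σr·r = 196, Σr = 24, Σ1 = 7, Σr^2·q = 28660, Σr·q = 4016, Σq = 655.)
Row-reducing yields α = 2709/908, β = 1843/908, γ = 698/227.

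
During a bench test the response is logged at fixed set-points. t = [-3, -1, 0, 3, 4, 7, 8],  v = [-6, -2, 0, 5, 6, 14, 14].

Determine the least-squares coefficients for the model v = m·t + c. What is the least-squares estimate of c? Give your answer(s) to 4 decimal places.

With design matrix M, MᵀM = [[148, 18]; [18, 7]] and Mᵀv = [269, 31]ᵀ.
Determinant 148·7 − 18² = 712.
m = (269·7 − 18·31)/712 = 1325/712; c = (148·31 − 18·269)/712 = -127/356.

c = -0.3567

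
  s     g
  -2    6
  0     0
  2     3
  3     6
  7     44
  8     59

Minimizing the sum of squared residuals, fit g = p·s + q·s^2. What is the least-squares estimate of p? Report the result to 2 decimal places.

p = -0.94

The normal system MᵀM·[p, q]ᵀ = Mᵀg is [[130, 882]; [882, 6610]]·[p, q]ᵀ = [792, 6022]ᵀ.
det = 130·6610 − 882² = 81376.
p = (792·6610 − 882·6022)/81376 = -19071/20344; q = (130·6022 − 882·792)/81376 = 21079/20344.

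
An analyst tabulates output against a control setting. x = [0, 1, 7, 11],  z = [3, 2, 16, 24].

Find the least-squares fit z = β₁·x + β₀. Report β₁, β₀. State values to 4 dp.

β₁ = 2.0341, β₀ = 1.5882

Sums needed: Σx·x = 171, Σx = 19, Σ1 = 4.
Right-hand side: Σx·z = 378, Σz = 45.
AᵀA·[β₁, β₀]ᵀ = Aᵀz becomes [[171, 19]; [19, 4]]·[β₁, β₀]ᵀ = [378, 45]ᵀ.
Δ = 171·4 − 19² = 323.
β₁ = (378·4 − 19·45)/323 = 657/323; β₀ = (171·45 − 19·378)/323 = 27/17.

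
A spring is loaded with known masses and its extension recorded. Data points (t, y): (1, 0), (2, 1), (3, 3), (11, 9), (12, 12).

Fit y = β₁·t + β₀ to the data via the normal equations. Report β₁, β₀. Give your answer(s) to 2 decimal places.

β₁ = 0.98, β₀ = -0.71

From the data, Σt·t = 279, Σt = 29, Σ1 = 5.
Right-hand side: Σt·y = 254, Σy = 25.
So MᵀM·[β₁, β₀]ᵀ = Mᵀy: [[279, 29]; [29, 5]]·[β₁, β₀]ᵀ = [254, 25]ᵀ.
det = 279·5 − 29² = 554.
β₁ = (254·5 − 29·25)/554 = 545/554; β₀ = (279·25 − 29·254)/554 = -391/554.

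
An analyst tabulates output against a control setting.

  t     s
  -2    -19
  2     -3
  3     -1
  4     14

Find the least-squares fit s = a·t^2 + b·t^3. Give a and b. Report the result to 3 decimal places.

From the data, Σt^2·t^2 = 369, Σt^2·t^3 = 1267, Σt^3·t^3 = 4953.
And Σt^2·s = 127, Σt^3·s = 997.
Normal equations: [[369, 1267]; [1267, 4953]]·[a, b]ᵀ = [127, 997]ᵀ.
det = 369·4953 − 1267² = 222368.
a = (127·4953 − 1267·997)/222368 = -79271/27796; b = (369·997 − 1267·127)/222368 = 25873/27796.

a = -2.852, b = 0.931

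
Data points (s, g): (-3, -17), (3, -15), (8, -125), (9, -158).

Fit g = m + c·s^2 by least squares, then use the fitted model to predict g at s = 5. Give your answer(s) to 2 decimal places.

Forming MᵀM = [[4, 163]; [163, 10819]] and Mᵀg = [-315, -21086]ᵀ gives MᵀM·[m, c]ᵀ = Mᵀg.
det = 4·10819 − 163² = 16707.
m = ((-315)·10819 − 163·(-21086))/16707 = 29033/16707; c = (4·(-21086) − 163·(-315))/16707 = -32999/16707.
At s = 5: ĝ = (29033/16707)·(1) + (-32999/16707)·(25) = -265314/5569.

ĝ = -47.64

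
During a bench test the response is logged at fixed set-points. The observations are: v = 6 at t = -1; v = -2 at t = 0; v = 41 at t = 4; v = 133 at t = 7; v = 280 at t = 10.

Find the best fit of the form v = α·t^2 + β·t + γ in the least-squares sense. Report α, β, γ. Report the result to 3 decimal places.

Normal-equation sums: Σt^2·t^2 = 12658, Σt^2·t = 1406, Σt^2 = 166, Σt·t = 166, Σt = 20, Σ1 = 5.
Moment sums: Σt^2·v = 35179, Σt·v = 3889, Σv = 458.
Normal equations: [[12658, 1406, 166]; [1406, 166, 20]; [166, 20, 5]]·[α, β, γ]ᵀ = [35179, 3889, 458]ᵀ.
Inverting the 3×3 Gram matrix, [α, β, γ]ᵀ = [239273/80076, -149119/80076, -2071/13346]ᵀ.

α = 2.988, β = -1.862, γ = -0.155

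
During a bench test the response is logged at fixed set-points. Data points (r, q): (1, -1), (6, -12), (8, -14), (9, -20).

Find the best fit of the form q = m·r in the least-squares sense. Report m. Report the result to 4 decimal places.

Sums needed: Σr·r = 182.
Right-hand side: Σr·q = -365.
So XᵀX·[m]ᵀ = Xᵀq: [[182]]·[m]ᵀ = [-365]ᵀ.
m = (-365)/182 = -2.00549.

m = -2.0055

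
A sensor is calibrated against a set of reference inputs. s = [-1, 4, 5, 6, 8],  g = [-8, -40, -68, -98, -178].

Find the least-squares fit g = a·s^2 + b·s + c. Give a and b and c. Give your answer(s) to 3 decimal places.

a = -3.054, b = 2.437, c = -2.387

The normal system AᵀA·[a, b, c]ᵀ = Aᵀg is [[6274, 916, 142]; [916, 142, 22]; [142, 22, 5]]·[a, b, c]ᵀ = [-17268, -2504, -392]ᵀ.
Inverting the 3×3 Gram matrix, [a, b, c]ᵀ = [-63010/20631, 3868/1587, -16412/6877]ᵀ.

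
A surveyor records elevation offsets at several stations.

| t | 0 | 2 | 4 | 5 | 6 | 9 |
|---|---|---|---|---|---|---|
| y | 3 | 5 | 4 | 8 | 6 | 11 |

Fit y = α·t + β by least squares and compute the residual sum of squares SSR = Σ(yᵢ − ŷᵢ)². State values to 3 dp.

Entries of XᵀX: Σt·t = 162, Σt = 26, Σ1 = 6.
For Xᵀy: Σt·y = 201, Σy = 37.
det = 162·6 − 26² = 296.
α = (201·6 − 26·37)/296 = 61/74; β = (162·37 − 26·201)/296 = 96/37.
Residuals: 15/37, 28/37, -70/37, 95/74, -57/37, 73/74; SSR = 689/74.

SSR = 9.311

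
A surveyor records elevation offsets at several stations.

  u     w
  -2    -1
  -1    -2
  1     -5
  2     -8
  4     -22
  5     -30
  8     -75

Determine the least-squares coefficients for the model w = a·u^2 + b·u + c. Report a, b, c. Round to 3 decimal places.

a = -0.975, b = -1.312, c = -1.231

With design matrix X, XᵀX = [[5011, 701, 115]; [701, 115, 17]; [115, 17, 7]] and Xᵀw = [-5945, -855, -143]ᵀ.
Inverting the 3×3 Gram matrix, [a, b, c]ᵀ = [-1651/1694, -6667/5082, -3128/2541]ᵀ.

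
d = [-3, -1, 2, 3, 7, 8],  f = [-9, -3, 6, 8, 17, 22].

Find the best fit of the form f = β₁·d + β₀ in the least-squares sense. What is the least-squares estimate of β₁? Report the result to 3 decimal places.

β₁ = 2.696

XᵀX·[β₁, β₀]ᵀ = Xᵀf reads: 136·β₁ + 16·β₀ = 361;  16·β₁ + 6·β₀ = 41.
(Σd·d = 136, Σd = 16, Σ1 = 6, Σd·f = 361, Σf = 41.)
Determinant 136·6 − 16² = 560.
β₁ = (361·6 − 16·41)/560 = 151/56; β₀ = (136·41 − 16·361)/560 = -5/14.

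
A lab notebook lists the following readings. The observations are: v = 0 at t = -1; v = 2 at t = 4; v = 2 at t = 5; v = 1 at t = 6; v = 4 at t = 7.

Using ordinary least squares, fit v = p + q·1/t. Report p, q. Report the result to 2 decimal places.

p = 1.89, q = 1.82

Setting ∂/∂p … = 0 gives: 5·p + (-101/420)·q = 9;  (-101/420)·p + (202981/176400)·q = 172/105.
(Σ1 = 5, Σ1/t = -101/420, Σ1/t·1/t = 202981/176400, Σv = 9, Σ1/t·v = 172/105.)
det = 5·(202981/176400) − (-101/420)² = 62794/11025.
p = (9·(202981/176400) − (-101/420)·(172/105))/(62794/11025) = 1896317/1004704; q = (5·(172/105) − (-101/420)·9)/(62794/11025) = 456645/251176.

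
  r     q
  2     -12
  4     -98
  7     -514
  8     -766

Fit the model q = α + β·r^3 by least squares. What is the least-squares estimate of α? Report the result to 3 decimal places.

From the data, Σ1 = 4, Σr^3 = 927, Σr^3·r^3 = 383953.
For Aᵀq: Σq = -1390, Σr^3·q = -574862.
Eliminating β: 383953·(row 1) − 927·(row 2) gives 676483·α = 383953·(-1390) − 927·(-574862) = -797596, so α = -797596/676483.
Then β = ((-574862) − 927·(-797596/676483))/383953 = -1010918/676483.

α = -1.179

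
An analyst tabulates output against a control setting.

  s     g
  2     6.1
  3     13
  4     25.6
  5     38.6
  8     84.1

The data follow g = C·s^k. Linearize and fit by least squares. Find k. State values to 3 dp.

With ln gᵢ as the transformed response and ln sᵢ as the regressor:
Σln s = 6.8669, Σ(ln s)² = 10.5236, Σln g = 15.7011, Σln s·ln g = 23.6623.
Equations: 10.5236·k + 6.8669·ln C = 23.6623;  6.8669·k + 5·ln C = 15.7011.
Solving (det = 5.4631): k = 1.92069, ln C = 0.50237.

k = 1.921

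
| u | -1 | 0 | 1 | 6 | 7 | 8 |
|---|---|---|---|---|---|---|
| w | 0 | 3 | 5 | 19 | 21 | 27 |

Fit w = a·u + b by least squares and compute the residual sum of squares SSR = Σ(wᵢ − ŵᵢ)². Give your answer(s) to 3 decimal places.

Sums needed: Σu·u = 151, Σu = 21, Σ1 = 6.
Moment sums: Σu·w = 482, Σw = 75.
So MᵀM·[a, b]ᵀ = Mᵀw: [[151, 21]; [21, 6]]·[a, b]ᵀ = [482, 75]ᵀ.
det = 151·6 − 21² = 465.
a = (482·6 − 21·75)/465 = 439/155; b = (151·75 − 21·482)/465 = 401/155.
Residuals: 38/155, 64/155, -13/31, -18/31, -219/155, 272/155; SSR = 902/155.

SSR = 5.819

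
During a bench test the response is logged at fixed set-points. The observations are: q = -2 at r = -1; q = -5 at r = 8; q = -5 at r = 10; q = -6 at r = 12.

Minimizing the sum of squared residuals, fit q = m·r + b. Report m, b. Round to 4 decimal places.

Setting ∂/∂m … = 0 gives: 309·m + 29·b = -160;  29·m + 4·b = -18.
Δ = 309·4 − 29² = 395.
m = ((-160)·4 − 29·(-18))/395 = -118/395; b = (309·(-18) − 29·(-160))/395 = -922/395.

m = -0.2987, b = -2.3342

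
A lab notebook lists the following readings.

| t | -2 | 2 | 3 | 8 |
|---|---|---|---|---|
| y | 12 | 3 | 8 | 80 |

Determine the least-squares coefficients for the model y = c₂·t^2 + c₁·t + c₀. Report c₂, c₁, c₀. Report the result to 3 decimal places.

MᵀM·[c₂, c₁, c₀]ᵀ = Mᵀy reads: 4209·c₂ + 539·c₁ + 81·c₀ = 5252;  539·c₂ + 81·c₁ + 11·c₀ = 646;  81·c₂ + 11·c₁ + 4·c₀ = 103.
Inverting the 3×3 Gram matrix, [c₂, c₁, c₀]ᵀ = [18387/12140, -5561/2428, 4183/3035]ᵀ.

c₂ = 1.515, c₁ = -2.290, c₀ = 1.378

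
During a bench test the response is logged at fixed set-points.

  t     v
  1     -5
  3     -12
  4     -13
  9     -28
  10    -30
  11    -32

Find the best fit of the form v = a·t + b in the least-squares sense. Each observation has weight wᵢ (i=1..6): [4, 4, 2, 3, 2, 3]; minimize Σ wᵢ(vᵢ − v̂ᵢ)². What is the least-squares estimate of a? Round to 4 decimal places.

a = -2.7073

Compute the Gram sums: Σwᵢ·t·t = 878, Σwᵢ·t = 104, Σwᵢ·1 = 18.
Right-hand side: Σwᵢ·t·v = -2680, Σwᵢ·v = -334.
Normal equations: [[878, 104]; [104, 18]]·[a, b]ᵀ = [-2680, -334]ᵀ.
Δ = 878·18 − 104² = 4988.
a = ((-2680)·18 − 104·(-334))/4988 = -3376/1247; b = (878·(-334) − 104·(-2680))/4988 = -3633/1247.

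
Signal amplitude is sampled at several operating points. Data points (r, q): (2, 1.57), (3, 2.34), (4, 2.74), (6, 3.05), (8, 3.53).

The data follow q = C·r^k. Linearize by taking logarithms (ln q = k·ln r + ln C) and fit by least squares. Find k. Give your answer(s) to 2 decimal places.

Linearized form: ln q = k·ln r + ln C. From the 5 transformed points,
Σln r = 7.0493, Σ(ln r)² = 11.1437, Σln q = 4.6856, Σln r·ln q = 7.2648.
Equations: 11.1437·k + 7.0493·ln C = 7.2648;  7.0493·k + 5·ln C = 4.6856.
Solving (det = 6.0265): k = 0.54659, ln C = 0.16651.

k = 0.55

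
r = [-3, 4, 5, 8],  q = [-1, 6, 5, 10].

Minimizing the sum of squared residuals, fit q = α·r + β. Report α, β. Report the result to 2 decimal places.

α = 0.95, β = 1.66

Normal-equation sums: Σr·r = 114, Σr = 14, Σ1 = 4.
And Σr·q = 132, Σq = 20.
So XᵀX·[α, β]ᵀ = Xᵀq: [[114, 14]; [14, 4]]·[α, β]ᵀ = [132, 20]ᵀ.
Δ = 114·4 − 14² = 260.
α = (132·4 − 14·20)/260 = 62/65; β = (114·20 − 14·132)/260 = 108/65.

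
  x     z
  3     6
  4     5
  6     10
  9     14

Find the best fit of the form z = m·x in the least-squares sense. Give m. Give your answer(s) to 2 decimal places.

Entries of AᵀA: Σx·x = 142.
For Aᵀz: Σx·z = 224.
AᵀA·[m]ᵀ = Aᵀz becomes [[142]]·[m]ᵀ = [224]ᵀ.
m = 224/142 = 1.57746.

m = 1.58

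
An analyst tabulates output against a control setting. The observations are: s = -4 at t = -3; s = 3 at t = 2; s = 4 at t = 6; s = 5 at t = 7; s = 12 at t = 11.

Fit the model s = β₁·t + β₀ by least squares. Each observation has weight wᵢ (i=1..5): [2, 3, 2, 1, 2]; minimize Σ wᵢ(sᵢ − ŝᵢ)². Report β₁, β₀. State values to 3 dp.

β₁ = 1.037, β₀ = -0.451

MᵀWM·[β₁, β₀]ᵀ = MᵀWs reads: 393·β₁ + 41·β₀ = 389;  41·β₁ + 10·β₀ = 38.
det = 393·10 − 41² = 2249.
β₁ = (389·10 − 41·38)/2249 = 2332/2249; β₀ = (393·38 − 41·389)/2249 = -1015/2249.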